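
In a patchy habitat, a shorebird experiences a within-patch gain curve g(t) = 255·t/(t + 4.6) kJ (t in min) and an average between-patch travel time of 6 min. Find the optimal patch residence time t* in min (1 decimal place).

5.3 min

Maximise g(t)/(T+t): set derivative to zero → g'(t)(T+t) = g(t).
g'(t) = 255·4.6/(t + 4.6)². Setting 255·4.6/(t+4.6)² = 255t/[(t+4.6)(6+t)] gives 4.6(6+t) = t(t+4.6), so t² = 4.6×6 = 27.6.
t* = √27.6 = 5.254 min.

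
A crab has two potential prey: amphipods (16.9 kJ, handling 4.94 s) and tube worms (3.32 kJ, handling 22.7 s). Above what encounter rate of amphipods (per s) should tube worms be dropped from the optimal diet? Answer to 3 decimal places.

At the threshold, the rate on amphipods alone equals the profitability of tube worms: λ·16.9/(1 + λ·4.94) = 3.32/22.7 = 0.1463.
Rearranging, λ(16.9 − 0.1463×4.94) = 0.1463, so λ = 0.1463/16.18 = 0.009041 per s.

0.009 per s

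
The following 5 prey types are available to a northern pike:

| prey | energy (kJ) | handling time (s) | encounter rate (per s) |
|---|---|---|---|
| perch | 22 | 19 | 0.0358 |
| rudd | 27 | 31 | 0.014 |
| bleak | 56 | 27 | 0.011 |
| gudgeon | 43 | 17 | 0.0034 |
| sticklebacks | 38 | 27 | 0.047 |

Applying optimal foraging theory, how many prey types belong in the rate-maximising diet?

Rank by E/h (kJ/s): gudgeon 2.53, bleak 2.07, sticklebacks 1.41, perch 1.16, rudd 0.871. Include each in turn until the next type's E/h falls below the running intake rate.
Rate on top 1: 0.1382. bleak: 2.07 > 0.1382 → include.
Rate on top 2: 0.5626. sticklebacks: 1.41 > 0.5626 → include.
Rate on top 3: 0.9712. perch: 1.16 > 0.9712 → include.
Rate on top 4: 1.01. rudd: 0.871 < 1.01 → exclude; stop.
Optimal diet: gudgeon, bleak, sticklebacks, perch — 4 of 5 types.

4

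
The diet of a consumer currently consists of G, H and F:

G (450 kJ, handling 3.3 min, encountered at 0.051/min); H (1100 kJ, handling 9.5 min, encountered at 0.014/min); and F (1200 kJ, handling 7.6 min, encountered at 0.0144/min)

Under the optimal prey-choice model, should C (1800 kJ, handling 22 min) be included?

On G, H and F alone, R = ΣλE/(1+Σλh) = 55.63/1.411 = 39.43 kJ/min.
C: E/h = 1800/22 = 81.82 kJ/min.
Since 81.82 > R, including C increases the long-run rate.

Yes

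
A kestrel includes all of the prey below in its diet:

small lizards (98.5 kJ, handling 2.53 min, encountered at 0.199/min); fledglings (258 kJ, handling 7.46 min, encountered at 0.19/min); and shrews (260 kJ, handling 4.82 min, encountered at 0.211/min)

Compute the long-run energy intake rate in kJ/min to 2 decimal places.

R = (0.199×98.5 + 0.19×258 + 0.211×260) / (1 + 0.199×2.53 + 0.19×7.46 + 0.211×4.82) = 123.5/3.938 = 31.36 kJ/min.

31.36 kJ/min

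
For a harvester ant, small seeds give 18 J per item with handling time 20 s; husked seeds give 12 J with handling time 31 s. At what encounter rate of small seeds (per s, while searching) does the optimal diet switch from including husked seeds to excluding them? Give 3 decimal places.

The zero-one rule: include husked seeds iff E₂/h₂ > λE₁/(1+λh₁). Equality gives the switch point.
λE₁h₂ = E₂ + λE₂h₁ ⇒ λ = E₂/(E₁h₂ − E₂h₁) = 12/(558 − 240) = 0.03774 per s.

0.038 per s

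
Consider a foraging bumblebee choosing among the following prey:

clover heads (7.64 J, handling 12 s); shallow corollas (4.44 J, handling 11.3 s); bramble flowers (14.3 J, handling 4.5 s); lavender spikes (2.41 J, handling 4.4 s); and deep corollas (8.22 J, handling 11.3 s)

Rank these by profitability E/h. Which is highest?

bramble flowers

Profitability E/h (J/s): clover heads = 7.64/12 = 0.637, shallow corollas = 4.44/11.3 = 0.393, bramble flowers = 14.3/4.5 = 3.18, lavender spikes = 2.41/4.4 = 0.548, deep corollas = 8.22/11.3 = 0.727.
Ranked: bramble flowers > deep corollas > clover heads > lavender spikes > shallow corollas.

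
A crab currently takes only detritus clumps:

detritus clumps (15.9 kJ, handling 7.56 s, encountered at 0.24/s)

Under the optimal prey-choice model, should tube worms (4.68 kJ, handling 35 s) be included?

Current rate: (0.24×15.9)/(1 + 0.24×7.56) = 1.356 kJ/s.
tube worms: E/h = 4.68/35 = 0.1337 kJ/s.
0.1337 < 1.356, so adding tube worms would lower the average — exclude it.

No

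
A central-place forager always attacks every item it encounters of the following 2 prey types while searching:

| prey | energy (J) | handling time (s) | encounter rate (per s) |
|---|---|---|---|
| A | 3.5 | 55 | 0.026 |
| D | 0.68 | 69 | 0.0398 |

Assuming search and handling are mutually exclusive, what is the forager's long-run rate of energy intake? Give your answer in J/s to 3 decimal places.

R = Σλ_iE_i / (1 + Σλ_ih_i)
Numerator: 0.026×3.5 + 0.0398×0.68 = 0.1181
Denominator: 1 + 0.026×55 + 0.0398×69 = 5.176
R = 0.1181/5.176 = 0.02281 J/s

0.023 J/s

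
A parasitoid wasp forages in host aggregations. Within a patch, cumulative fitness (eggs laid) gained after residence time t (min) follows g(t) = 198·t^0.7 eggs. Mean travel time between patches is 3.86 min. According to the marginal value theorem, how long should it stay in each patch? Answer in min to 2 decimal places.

9.01 min

Maximise g(t)/(T+t): set derivative to zero → g'(t)(T+t) = g(t).
g'(t) = 0.7·198·t^-0.3. Setting 0.7·198·t^-0.3 = 198·t^0.7/(3.86+t) gives 0.7(3.86+t) = t, so 0.30·t = 0.7×3.86.
t* = 0.7×3.86/0.30 = 9.007 min.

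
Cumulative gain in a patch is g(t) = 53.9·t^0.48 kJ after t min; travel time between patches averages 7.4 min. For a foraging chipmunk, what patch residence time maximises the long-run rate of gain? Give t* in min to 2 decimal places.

By the marginal value theorem, leave when the instantaneous gain rate g'(t) equals the habitat-wide average g(t)/(T + t).
g'(t) = 0.48·53.9·t^-0.52. Setting 0.48·53.9·t^-0.52 = 53.9·t^0.48/(7.4+t) gives 0.48(7.4+t) = t, so 0.52·t = 0.48×7.4.
t* = 0.48×7.4/0.52 = 6.831 min.

6.83 min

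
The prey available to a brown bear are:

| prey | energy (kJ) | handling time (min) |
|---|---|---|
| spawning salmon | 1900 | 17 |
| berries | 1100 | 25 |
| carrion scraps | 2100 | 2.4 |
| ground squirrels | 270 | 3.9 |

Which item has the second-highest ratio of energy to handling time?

spawning salmon

Profitability E/h (kJ/min): spawning salmon = 1900/17 = 112, berries = 1100/25 = 44, carrion scraps = 2100/2.4 = 875, ground squirrels = 270/3.9 = 69.2.
Ranked: carrion scraps > spawning salmon > ground squirrels > berries.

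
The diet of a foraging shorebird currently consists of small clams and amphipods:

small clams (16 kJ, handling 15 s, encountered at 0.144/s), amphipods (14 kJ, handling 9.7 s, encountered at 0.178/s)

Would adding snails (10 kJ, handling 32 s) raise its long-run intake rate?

Intake rate on the current diet: R = (0.144×16 + 0.178×14) / (1 + 0.144×15 + 0.178×9.7) = 4.796/4.887 = 0.9815 kJ/s.
Profitability of snails: 10/32 = 0.3125 kJ/s.
Since 0.3125 < R, time spent handling snails is better spent searching.

No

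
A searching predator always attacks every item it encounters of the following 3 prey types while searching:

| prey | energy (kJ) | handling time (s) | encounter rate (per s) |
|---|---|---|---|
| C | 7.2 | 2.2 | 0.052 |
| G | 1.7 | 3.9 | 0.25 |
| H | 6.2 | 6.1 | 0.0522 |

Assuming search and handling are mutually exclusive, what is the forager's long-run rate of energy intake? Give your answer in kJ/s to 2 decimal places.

R = Σλ_iE_i / (1 + Σλ_ih_i)
Numerator: 0.052×7.2 + 0.25×1.7 + 0.0522×6.2 = 1.123
Denominator: 1 + 0.052×2.2 + 0.25×3.9 + 0.0522×6.1 = 2.408
R = 1.123/2.408 = 0.4664 kJ/s

0.47 kJ/s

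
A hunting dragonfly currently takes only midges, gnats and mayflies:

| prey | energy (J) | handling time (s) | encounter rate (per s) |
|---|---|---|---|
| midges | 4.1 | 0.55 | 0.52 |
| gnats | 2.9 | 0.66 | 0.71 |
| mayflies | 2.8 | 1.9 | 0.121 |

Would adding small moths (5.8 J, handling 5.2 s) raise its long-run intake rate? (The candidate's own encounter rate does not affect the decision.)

No

Intake rate on the current diet: R = (0.52×4.1 + 0.71×2.9 + 0.121×2.8) / (1 + 0.52×0.55 + 0.71×0.66 + 0.121×1.9) = 4.53/1.985 = 2.283 J/s.
small moths: E/h = 5.8/5.2 = 1.115 J/s.
1.115 < 2.283, so adding small moths would lower the average — exclude it.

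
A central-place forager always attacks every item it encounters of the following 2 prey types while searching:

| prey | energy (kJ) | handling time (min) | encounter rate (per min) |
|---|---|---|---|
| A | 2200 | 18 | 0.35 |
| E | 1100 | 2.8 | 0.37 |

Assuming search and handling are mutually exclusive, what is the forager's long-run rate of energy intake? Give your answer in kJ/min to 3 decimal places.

Energy encountered per unit search time: 0.35×2200 + 0.37×1100 = 1177 kJ/min.
Handling time per unit search time: 0.35×18 + 0.37×2.8 = 7.336.
Rate = 1177/(1 + 7.336) = 141.2 kJ/min.

141.195 kJ/min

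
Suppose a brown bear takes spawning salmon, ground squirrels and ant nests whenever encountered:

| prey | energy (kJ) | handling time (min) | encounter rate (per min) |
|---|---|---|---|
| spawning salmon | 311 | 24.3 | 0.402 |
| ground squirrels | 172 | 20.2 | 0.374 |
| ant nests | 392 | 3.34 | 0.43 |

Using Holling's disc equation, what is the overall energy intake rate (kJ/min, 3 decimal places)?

18.113 kJ/min

R = Σλ_iE_i / (1 + Σλ_ih_i)
Numerator: 0.402×311 + 0.374×172 + 0.43×392 = 357.9
Denominator: 1 + 0.402×24.3 + 0.374×20.2 + 0.43×3.34 = 19.76
R = 357.9/19.76 = 18.11 kJ/min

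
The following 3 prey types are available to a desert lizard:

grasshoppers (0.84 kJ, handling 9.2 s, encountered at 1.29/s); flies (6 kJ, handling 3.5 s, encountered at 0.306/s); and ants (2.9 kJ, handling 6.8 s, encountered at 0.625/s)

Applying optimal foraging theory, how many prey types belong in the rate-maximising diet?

Profitabilities (E/h, kJ/s): flies 1.71, ants 0.426, grasshoppers 0.0913. Add prey in this order while the next type's profitability exceeds the intake rate on those already taken.
Rate on top 1: 0.8865. ants: 0.426 < 0.8865 → exclude; stop.
Optimal diet: flies — 1 of 3 types.

1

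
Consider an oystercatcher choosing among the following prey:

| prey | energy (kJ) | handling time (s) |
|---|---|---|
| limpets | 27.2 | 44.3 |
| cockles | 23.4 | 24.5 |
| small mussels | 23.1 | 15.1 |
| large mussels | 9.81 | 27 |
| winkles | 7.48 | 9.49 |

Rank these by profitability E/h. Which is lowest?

Profitability E/h (kJ/s): limpets = 27.2/44.3 = 0.614, cockles = 23.4/24.5 = 0.955, small mussels = 23.1/15.1 = 1.53, large mussels = 9.81/27 = 0.363, winkles = 7.48/9.49 = 0.788.
Ranked: small mussels > cockles > winkles > limpets > large mussels.

large mussels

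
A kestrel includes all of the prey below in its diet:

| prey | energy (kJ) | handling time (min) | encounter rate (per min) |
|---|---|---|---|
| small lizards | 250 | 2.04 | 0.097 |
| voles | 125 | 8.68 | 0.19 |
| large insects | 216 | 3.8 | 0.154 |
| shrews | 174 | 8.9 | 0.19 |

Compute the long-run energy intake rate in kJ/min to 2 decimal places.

22.31 kJ/min

R = Σλ_iE_i / (1 + Σλ_ih_i)
Numerator: 0.097×250 + 0.19×125 + 0.154×216 + 0.19×174 = 114.3
Denominator: 1 + 0.097×2.04 + 0.19×8.68 + 0.154×3.8 + 0.19×8.9 = 5.123
R = 114.3/5.123 = 22.31 kJ/min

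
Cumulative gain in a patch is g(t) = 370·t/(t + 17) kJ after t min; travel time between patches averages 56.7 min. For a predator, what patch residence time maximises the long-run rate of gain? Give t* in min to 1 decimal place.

Maximise g(t)/(T+t): set derivative to zero → g'(t)(T+t) = g(t).
g'(t) = 370·17/(t + 17)². Setting 370·17/(t+17)² = 370t/[(t+17)(56.7+t)] gives 17(56.7+t) = t(t+17), so t² = 17×56.7 = 963.9.
t* = √963.9 = 31.05 min.

31.0 min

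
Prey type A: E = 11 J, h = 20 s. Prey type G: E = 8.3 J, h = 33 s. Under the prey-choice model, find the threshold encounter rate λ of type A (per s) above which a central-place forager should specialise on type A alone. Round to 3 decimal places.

0.042 per s

At the threshold, the rate on type A alone equals the profitability of type G: λ·11/(1 + λ·20) = 8.3/33 = 0.2515.
Rearranging, λ(11 − 0.2515×20) = 0.2515, so λ = 0.2515/5.97 = 0.04213 per s.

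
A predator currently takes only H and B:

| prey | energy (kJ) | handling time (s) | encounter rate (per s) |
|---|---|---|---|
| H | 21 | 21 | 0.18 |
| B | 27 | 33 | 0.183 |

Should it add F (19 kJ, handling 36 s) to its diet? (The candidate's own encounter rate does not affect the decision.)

On H and B alone, R = ΣλE/(1+Σλh) = 8.721/10.82 = 0.8061 kJ/s.
F: E/h = 19/36 = 0.5278 kJ/s.
0.5278 < 0.8061, so adding F would lower the average — exclude it.

No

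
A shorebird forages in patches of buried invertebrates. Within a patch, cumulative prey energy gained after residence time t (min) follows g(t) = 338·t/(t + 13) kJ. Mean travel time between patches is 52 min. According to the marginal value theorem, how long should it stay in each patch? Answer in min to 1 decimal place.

26.0 min

Maximise g(t)/(T+t): set derivative to zero → g'(t)(T+t) = g(t).
g'(t) = 338·13/(t + 13)². Setting 338·13/(t+13)² = 338t/[(t+13)(52+t)] gives 13(52+t) = t(t+13), so t² = 13×52 = 676.
t* = √676 = 26 min.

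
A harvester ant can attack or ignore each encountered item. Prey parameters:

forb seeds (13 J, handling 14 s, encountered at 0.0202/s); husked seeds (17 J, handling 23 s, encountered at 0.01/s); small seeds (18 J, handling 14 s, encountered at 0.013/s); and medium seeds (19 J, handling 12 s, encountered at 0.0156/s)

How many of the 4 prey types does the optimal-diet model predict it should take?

Rank by E/h (J/s): medium seeds 1.58, small seeds 1.29, forb seeds 0.929, husked seeds 0.739. Include each in turn until the next type's E/h falls below the running intake rate.
Rate on top 1: 0.2497. small seeds: 1.29 > 0.2497 → include.
Rate on top 2: 0.3874. forb seeds: 0.929 > 0.3874 → include.
Rate on top 3: 0.48. husked seeds: 0.739 > 0.48 → include.
Optimal diet: medium seeds, small seeds, forb seeds, husked seeds — 4 of 4 types.

4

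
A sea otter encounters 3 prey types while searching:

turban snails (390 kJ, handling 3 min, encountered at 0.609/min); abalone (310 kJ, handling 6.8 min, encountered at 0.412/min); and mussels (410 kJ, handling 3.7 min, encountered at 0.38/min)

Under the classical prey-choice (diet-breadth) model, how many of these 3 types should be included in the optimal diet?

Rank by E/h (kJ/min): turban snails 130, mussels 111, abalone 45.6. Include each in turn until the next type's E/h falls below the running intake rate.
Rate on top 1: 84.01. mussels: 111 > 84.01 → include.
Rate on top 2: 92.92. abalone: 45.6 < 92.92 → exclude; stop.
Optimal diet: turban snails, mussels — 2 of 3 types.

2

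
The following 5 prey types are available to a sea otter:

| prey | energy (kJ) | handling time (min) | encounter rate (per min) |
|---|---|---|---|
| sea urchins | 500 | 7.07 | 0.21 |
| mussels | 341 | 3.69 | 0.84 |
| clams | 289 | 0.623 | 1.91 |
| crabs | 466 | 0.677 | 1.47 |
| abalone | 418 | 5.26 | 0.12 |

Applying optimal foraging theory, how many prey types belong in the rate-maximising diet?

2

E/h in descending order: crabs 688, clams 464, mussels 92.4, abalone 79.5, sea urchins 70.7 kJ/min. The optimal diet is the largest prefix of this list for which every included type satisfies E_i/h_i > R on the types above it.
Rate on top 1: 343.3. clams: 464 > 343.3 → include.
Rate on top 2: 388.4. mussels: 92.4 < 388.4 → exclude; stop.
Optimal diet: crabs, clams — 2 of 5 types.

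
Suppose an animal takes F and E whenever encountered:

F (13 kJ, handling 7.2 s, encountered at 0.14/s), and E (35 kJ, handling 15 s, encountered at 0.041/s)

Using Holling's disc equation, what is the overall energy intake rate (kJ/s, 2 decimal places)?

1.24 kJ/s

Energy encountered per unit search time: 0.14×13 + 0.041×35 = 3.255 kJ/s.
Handling time per unit search time: 0.14×7.2 + 0.041×15 = 1.623.
Rate = 3.255/(1 + 1.623) = 1.241 kJ/s.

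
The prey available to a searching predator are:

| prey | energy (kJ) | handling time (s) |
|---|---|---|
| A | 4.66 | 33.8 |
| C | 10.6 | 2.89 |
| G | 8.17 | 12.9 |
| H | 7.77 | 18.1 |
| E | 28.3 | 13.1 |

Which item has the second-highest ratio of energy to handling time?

Profitability E/h (kJ/s): A = 4.66/33.8 = 0.138, C = 10.6/2.89 = 3.67, G = 8.17/12.9 = 0.633, H = 7.77/18.1 = 0.429, E = 28.3/13.1 = 2.16.
Ranked: C > E > G > H > A.

E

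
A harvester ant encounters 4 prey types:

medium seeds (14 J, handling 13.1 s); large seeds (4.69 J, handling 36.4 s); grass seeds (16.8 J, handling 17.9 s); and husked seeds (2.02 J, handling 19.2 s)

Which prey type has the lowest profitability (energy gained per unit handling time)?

husked seeds

In descending order of E/h:
medium seeds: 14/13.1 = 1.07 J/s
grass seeds: 16.8/17.9 = 0.939 J/s
large seeds: 4.69/36.4 = 0.129 J/s
husked seeds: 2.02/19.2 = 0.105 J/s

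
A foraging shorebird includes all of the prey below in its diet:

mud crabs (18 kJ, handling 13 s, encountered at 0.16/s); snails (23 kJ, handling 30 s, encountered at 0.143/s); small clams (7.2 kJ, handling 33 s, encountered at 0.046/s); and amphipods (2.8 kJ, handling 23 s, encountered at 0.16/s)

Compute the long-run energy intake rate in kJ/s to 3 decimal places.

0.553 kJ/s

Energy encountered per unit search time: 0.16×18 + 0.143×23 + 0.046×7.2 + 0.16×2.8 = 6.948 kJ/s.
Handling time per unit search time: 0.16×13 + 0.143×30 + 0.046×33 + 0.16×23 = 11.57.
Rate = 6.948/(1 + 11.57) = 0.5528 kJ/s.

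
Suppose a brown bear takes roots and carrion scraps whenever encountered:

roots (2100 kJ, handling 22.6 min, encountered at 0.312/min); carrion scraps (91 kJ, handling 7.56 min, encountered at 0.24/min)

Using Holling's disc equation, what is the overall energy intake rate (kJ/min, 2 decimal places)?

Energy encountered per unit search time: 0.312×2100 + 0.24×91 = 677 kJ/min.
Handling time per unit search time: 0.312×22.6 + 0.24×7.56 = 8.866.
Rate = 677/(1 + 8.866) = 68.63 kJ/min.

68.63 kJ/min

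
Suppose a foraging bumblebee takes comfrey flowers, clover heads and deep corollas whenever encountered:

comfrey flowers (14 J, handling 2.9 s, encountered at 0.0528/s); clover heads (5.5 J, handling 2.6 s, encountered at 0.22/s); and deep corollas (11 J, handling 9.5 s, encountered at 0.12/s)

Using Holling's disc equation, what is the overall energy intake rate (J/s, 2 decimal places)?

1.14 J/s

Energy encountered per unit search time: 0.0528×14 + 0.22×5.5 + 0.12×11 = 3.269 J/s.
Handling time per unit search time: 0.0528×2.9 + 0.22×2.6 + 0.12×9.5 = 1.865.
Rate = 3.269/(1 + 1.865) = 1.141 J/s.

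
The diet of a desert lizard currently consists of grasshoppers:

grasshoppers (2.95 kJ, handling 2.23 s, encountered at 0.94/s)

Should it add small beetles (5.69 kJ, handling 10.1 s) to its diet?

No

On grasshoppers alone, R = ΣλE/(1+Σλh) = 2.773/3.096 = 0.8956 kJ/s.
small beetles: E/h = 5.69/10.1 = 0.5634 kJ/s.
0.5634 < 0.8956, so adding small beetles would lower the average — exclude it.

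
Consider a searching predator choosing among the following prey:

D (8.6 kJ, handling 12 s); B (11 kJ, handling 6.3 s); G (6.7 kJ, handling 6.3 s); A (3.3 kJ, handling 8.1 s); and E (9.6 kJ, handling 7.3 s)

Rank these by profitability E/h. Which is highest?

B

Profitability E/h (kJ/s): D = 8.6/12 = 0.717, B = 11/6.3 = 1.75, G = 6.7/6.3 = 1.06, A = 3.3/8.1 = 0.407, E = 9.6/7.3 = 1.32.
Ranked: B > E > G > D > A.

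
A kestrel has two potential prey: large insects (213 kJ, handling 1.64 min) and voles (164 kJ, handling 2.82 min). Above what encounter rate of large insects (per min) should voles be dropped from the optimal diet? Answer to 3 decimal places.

At the threshold, the rate on large insects alone equals the profitability of voles: λ·213/(1 + λ·1.64) = 164/2.82 = 58.16.
Rearranging, λ(213 − 58.16×1.64) = 58.16, so λ = 58.16/117.6 = 0.4944 per min.

0.494 per min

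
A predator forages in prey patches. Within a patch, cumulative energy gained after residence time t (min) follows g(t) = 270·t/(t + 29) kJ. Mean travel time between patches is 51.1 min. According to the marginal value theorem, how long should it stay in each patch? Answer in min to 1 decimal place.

38.5 min

By the marginal value theorem, leave when the instantaneous gain rate g'(t) equals the habitat-wide average g(t)/(T + t).
g'(t) = 270·29/(t + 29)². Setting 270·29/(t+29)² = 270t/[(t+29)(51.1+t)] gives 29(51.1+t) = t(t+29), so t² = 29×51.1 = 1482.
t* = √1482 = 38.5 min.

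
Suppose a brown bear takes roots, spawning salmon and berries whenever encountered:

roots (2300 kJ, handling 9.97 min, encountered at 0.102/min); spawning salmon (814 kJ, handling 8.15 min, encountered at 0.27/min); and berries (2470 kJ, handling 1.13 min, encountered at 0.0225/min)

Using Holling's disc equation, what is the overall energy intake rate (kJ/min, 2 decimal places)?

120.19 kJ/min

R = (0.102×2300 + 0.27×814 + 0.0225×2470) / (1 + 0.102×9.97 + 0.27×8.15 + 0.0225×1.13) = 510/4.243 = 120.2 kJ/min.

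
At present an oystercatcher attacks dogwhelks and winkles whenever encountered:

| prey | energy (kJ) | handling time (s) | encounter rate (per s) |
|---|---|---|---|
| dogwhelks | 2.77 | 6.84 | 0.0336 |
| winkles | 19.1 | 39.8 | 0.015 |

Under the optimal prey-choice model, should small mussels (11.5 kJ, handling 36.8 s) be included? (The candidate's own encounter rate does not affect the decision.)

Yes

Intake rate on the current diet: R = (0.0336×2.77 + 0.015×19.1) / (1 + 0.0336×6.84 + 0.015×39.8) = 0.3796/1.827 = 0.2078 kJ/s.
Profitability of small mussels: 11.5/36.8 = 0.3125 kJ/s.
0.3125 > 0.2078, so adding small mussels raises the average — include it.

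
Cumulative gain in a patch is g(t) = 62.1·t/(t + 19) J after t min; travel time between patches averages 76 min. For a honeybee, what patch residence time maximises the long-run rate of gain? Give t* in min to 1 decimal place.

Maximise g(t)/(T+t): set derivative to zero → g'(t)(T+t) = g(t).
g'(t) = 62.1·19/(t + 19)². Setting 62.1·19/(t+19)² = 62.1t/[(t+19)(76+t)] gives 19(76+t) = t(t+19), so t² = 19×76 = 1444.
t* = √1444 = 38 min.

38.0 min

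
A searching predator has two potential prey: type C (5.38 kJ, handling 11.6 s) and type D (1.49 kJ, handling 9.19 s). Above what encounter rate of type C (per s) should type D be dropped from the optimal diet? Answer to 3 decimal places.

At the threshold, the rate on type C alone equals the profitability of type D: λ·5.38/(1 + λ·11.6) = 1.49/9.19 = 0.1621.
Rearranging, λ(5.38 − 0.1621×11.6) = 0.1621, so λ = 0.1621/3.499 = 0.04633 per s.

0.046 per s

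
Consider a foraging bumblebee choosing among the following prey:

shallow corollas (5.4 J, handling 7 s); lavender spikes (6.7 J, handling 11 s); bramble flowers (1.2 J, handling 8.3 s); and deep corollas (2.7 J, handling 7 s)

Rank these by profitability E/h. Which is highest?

In descending order of E/h:
shallow corollas: 5.4/7 = 0.771 J/s
lavender spikes: 6.7/11 = 0.609 J/s
deep corollas: 2.7/7 = 0.386 J/s
bramble flowers: 1.2/8.3 = 0.145 J/s

shallow corollas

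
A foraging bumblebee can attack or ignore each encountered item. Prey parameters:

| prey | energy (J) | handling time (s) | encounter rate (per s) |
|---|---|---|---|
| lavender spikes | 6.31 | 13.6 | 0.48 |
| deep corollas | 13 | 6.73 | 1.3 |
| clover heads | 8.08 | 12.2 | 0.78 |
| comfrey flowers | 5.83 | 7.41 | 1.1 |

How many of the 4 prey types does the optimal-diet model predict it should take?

1

Rank by E/h (J/s): deep corollas 1.93, comfrey flowers 0.787, clover heads 0.662, lavender spikes 0.464. Include each in turn until the next type's E/h falls below the running intake rate.
Rate on top 1: 1.734. comfrey flowers: 0.787 < 1.734 → exclude; stop.
Optimal diet: deep corollas — 1 of 4 types.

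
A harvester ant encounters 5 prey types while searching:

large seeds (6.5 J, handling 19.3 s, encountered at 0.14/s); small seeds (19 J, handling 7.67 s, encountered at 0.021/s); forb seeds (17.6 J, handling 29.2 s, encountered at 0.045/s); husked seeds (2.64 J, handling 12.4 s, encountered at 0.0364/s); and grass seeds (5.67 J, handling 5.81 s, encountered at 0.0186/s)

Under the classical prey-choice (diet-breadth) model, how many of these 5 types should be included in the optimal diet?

3

Rank by E/h (J/s): small seeds 2.48, grass seeds 0.976, forb seeds 0.603, large seeds 0.337, husked seeds 0.213. Include each in turn until the next type's E/h falls below the running intake rate.
Rate on top 1: 0.3436. grass seeds: 0.976 > 0.3436 → include.
Rate on top 2: 0.3975. forb seeds: 0.603 > 0.3975 → include.
Rate on top 3: 0.5019. large seeds: 0.337 < 0.5019 → exclude; stop.
Optimal diet: small seeds, grass seeds, forb seeds — 3 of 5 types.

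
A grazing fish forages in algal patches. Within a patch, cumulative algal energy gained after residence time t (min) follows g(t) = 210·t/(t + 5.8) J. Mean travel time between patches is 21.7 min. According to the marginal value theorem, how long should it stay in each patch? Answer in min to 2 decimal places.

11.22 min

Maximise g(t)/(T+t): set derivative to zero → g'(t)(T+t) = g(t).
g'(t) = 210·5.8/(t + 5.8)². Setting 210·5.8/(t+5.8)² = 210t/[(t+5.8)(21.7+t)] gives 5.8(21.7+t) = t(t+5.8), so t² = 5.8×21.7 = 125.9.
t* = √125.9 = 11.22 min.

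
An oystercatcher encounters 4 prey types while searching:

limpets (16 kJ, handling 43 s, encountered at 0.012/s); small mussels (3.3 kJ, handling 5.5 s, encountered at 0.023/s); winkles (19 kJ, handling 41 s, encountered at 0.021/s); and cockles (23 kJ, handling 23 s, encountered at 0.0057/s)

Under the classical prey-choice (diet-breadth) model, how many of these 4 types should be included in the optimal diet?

Profitabilities (E/h, kJ/s): cockles 1, small mussels 0.6, winkles 0.463, limpets 0.372. Add prey in this order while the next type's profitability exceeds the intake rate on those already taken.
Rate on top 1: 0.1159. small mussels: 0.6 > 0.1159 → include.
Rate on top 2: 0.1646. winkles: 0.463 > 0.1646 → include.
Rate on top 3: 0.286. limpets: 0.372 > 0.286 → include.
Optimal diet: cockles, small mussels, winkles, limpets — 4 of 4 types.

4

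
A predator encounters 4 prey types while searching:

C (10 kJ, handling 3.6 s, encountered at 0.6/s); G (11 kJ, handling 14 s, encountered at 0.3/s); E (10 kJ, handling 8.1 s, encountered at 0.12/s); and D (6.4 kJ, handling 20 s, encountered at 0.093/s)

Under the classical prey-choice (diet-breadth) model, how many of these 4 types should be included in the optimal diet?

Rank by E/h (kJ/s): C 2.78, E 1.23, G 0.786, D 0.32. Include each in turn until the next type's E/h falls below the running intake rate.
Rate on top 1: 1.899. E: 1.23 < 1.899 → exclude; stop.
Optimal diet: C — 1 of 4 types.

1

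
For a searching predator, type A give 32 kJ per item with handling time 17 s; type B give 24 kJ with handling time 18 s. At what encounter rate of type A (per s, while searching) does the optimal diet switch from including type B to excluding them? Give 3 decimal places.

Drop type B once their profitability E₂/h₂ falls below the rate achievable on type A alone: E₂/h₂ = λE₁/(1 + λh₁).
Solve for λ: λE₁h₂ = E₂(1 + λh₁) → λ(E₁h₂ − E₂h₁) = E₂ → λ = E₂/(E₁h₂ − E₂h₁).
λ = 24/(32×18 − 24×17) = 24/168 = 0.1429 per s.

0.143 per s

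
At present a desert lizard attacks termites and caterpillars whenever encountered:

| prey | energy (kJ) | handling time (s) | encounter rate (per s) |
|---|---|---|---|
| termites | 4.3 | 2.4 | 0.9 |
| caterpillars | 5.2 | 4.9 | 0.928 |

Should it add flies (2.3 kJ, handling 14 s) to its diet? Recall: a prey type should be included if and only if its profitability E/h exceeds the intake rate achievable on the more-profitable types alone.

Intake rate on the current diet: R = (0.9×4.3 + 0.928×5.2) / (1 + 0.9×2.4 + 0.928×4.9) = 8.696/7.707 = 1.128 kJ/s.
flies: E/h = 2.3/14 = 0.1643 kJ/s.
Since 0.1643 < R, time spent handling flies is better spent searching.

No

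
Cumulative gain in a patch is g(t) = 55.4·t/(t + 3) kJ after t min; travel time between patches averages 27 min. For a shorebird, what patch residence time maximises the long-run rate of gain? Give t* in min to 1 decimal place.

9.0 min

Maximise g(t)/(T+t): set derivative to zero → g'(t)(T+t) = g(t).
g'(t) = 55.4·3/(t + 3)². Setting 55.4·3/(t+3)² = 55.4t/[(t+3)(27+t)] gives 3(27+t) = t(t+3), so t² = 3×27 = 81.
t* = √81 = 9 min.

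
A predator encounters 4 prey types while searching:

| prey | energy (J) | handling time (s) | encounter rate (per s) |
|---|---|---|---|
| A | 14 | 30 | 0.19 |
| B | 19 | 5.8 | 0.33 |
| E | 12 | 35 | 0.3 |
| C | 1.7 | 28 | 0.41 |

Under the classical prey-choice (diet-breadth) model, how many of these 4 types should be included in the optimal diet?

Rank by E/h (J/s): B 3.28, A 0.467, E 0.343, C 0.0607. Include each in turn until the next type's E/h falls below the running intake rate.
Rate on top 1: 2.152. A: 0.467 < 2.152 → exclude; stop.
Optimal diet: B — 1 of 4 types.

1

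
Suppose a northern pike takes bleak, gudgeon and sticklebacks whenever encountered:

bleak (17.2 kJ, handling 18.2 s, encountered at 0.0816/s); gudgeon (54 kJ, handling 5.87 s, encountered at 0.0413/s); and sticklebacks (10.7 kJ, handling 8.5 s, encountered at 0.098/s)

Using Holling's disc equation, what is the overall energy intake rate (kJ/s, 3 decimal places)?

1.315 kJ/s

Energy encountered per unit search time: 0.0816×17.2 + 0.0413×54 + 0.098×10.7 = 4.682 kJ/s.
Handling time per unit search time: 0.0816×18.2 + 0.0413×5.87 + 0.098×8.5 = 2.561.
Rate = 4.682/(1 + 2.561) = 1.315 kJ/s.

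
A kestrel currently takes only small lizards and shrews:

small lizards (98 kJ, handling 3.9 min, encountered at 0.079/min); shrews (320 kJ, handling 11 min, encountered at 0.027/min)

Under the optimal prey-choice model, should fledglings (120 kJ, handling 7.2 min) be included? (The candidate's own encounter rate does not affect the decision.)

Intake rate on the current diet: R = (0.079×98 + 0.027×320) / (1 + 0.079×3.9 + 0.027×11) = 16.38/1.605 = 10.21 kJ/min.
fledglings: E/h = 120/7.2 = 16.67 kJ/min.
Since 16.67 > R, including fledglings increases the long-run rate.

Yes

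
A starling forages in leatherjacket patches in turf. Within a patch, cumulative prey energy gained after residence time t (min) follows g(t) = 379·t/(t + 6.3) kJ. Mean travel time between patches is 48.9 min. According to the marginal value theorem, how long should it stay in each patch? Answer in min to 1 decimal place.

17.6 min

By the marginal value theorem, leave when the instantaneous gain rate g'(t) equals the habitat-wide average g(t)/(T + t).
g'(t) = 379·6.3/(t + 6.3)². Setting 379·6.3/(t+6.3)² = 379t/[(t+6.3)(48.9+t)] gives 6.3(48.9+t) = t(t+6.3), so t² = 6.3×48.9 = 308.1.
t* = √308.1 = 17.55 min.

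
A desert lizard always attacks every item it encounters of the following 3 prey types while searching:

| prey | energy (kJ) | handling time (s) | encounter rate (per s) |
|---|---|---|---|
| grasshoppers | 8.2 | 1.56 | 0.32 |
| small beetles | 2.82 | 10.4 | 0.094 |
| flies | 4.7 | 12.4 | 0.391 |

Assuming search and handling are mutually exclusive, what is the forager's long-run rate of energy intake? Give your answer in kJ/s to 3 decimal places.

R = Σλ_iE_i / (1 + Σλ_ih_i)
Numerator: 0.32×8.2 + 0.094×2.82 + 0.391×4.7 = 4.727
Denominator: 1 + 0.32×1.56 + 0.094×10.4 + 0.391×12.4 = 7.325
R = 4.727/7.325 = 0.6453 kJ/s

0.645 kJ/s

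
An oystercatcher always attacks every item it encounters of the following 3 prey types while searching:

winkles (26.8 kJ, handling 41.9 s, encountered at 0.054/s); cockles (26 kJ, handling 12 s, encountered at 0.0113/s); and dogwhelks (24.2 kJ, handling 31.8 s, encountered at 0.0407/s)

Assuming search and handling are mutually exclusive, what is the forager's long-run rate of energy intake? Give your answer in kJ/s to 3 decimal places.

R = Σλ_iE_i / (1 + Σλ_ih_i)
Numerator: 0.054×26.8 + 0.0113×26 + 0.0407×24.2 = 2.726
Denominator: 1 + 0.054×41.9 + 0.0113×12 + 0.0407×31.8 = 4.692
R = 2.726/4.692 = 0.5809 kJ/s

0.581 kJ/s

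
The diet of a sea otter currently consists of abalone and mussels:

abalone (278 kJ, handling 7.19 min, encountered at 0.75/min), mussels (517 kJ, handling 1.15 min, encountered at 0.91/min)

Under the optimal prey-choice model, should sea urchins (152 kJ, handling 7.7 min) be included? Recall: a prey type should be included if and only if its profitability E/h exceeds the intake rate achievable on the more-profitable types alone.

Current rate: (0.75×278 + 0.91×517)/(1 + 0.75×7.19 + 0.91×1.15) = 91.27 kJ/min.
sea urchins: E/h = 152/7.7 = 19.74 kJ/min.
Since 19.74 < R, time spent handling sea urchins is better spent searching.

No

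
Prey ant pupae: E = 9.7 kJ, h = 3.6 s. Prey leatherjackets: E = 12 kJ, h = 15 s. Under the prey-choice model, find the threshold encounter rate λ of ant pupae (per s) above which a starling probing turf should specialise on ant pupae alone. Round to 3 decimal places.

Drop leatherjackets once their profitability E₂/h₂ falls below the rate achievable on ant pupae alone: E₂/h₂ = λE₁/(1 + λh₁).
Solve for λ: λE₁h₂ = E₂(1 + λh₁) → λ(E₁h₂ − E₂h₁) = E₂ → λ = E₂/(E₁h₂ − E₂h₁).
λ = 12/(9.7×15 − 12×3.6) = 12/102.3 = 0.1173 per s.

0.117 per s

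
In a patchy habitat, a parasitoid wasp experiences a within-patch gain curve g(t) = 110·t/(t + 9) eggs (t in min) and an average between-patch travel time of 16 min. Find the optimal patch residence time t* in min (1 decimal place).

12.0 min

By the marginal value theorem, leave when the instantaneous gain rate g'(t) equals the habitat-wide average g(t)/(T + t).
g'(t) = 110·9/(t + 9)². Setting 110·9/(t+9)² = 110t/[(t+9)(16+t)] gives 9(16+t) = t(t+9), so t² = 9×16 = 144.
t* = √144 = 12 min.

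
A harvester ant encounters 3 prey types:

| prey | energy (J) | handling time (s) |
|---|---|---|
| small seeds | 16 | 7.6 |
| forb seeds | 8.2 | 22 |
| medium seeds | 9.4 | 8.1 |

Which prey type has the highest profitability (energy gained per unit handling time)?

small seeds

Profitability E/h (J/s): small seeds = 16/7.6 = 2.11, forb seeds = 8.2/22 = 0.373, medium seeds = 9.4/8.1 = 1.16.
Ranked: small seeds > medium seeds > forb seeds.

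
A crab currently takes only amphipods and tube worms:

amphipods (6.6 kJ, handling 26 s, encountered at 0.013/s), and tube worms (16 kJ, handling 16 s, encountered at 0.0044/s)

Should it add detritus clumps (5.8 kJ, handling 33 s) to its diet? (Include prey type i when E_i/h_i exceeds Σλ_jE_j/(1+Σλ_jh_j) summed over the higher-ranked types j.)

On amphipods and tube worms alone, R = ΣλE/(1+Σλh) = 0.1562/1.408 = 0.1109 kJ/s.
Profitability of detritus clumps: 5.8/33 = 0.1758 kJ/s.
Since 0.1758 > R, including detritus clumps increases the long-run rate.

Yes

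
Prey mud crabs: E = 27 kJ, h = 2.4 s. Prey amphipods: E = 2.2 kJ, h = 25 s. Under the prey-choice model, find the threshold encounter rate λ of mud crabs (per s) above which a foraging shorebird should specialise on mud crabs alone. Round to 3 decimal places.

0.003 per s

The zero-one rule: include amphipods iff E₂/h₂ > λE₁/(1+λh₁). Equality gives the switch point.
λE₁h₂ = E₂ + λE₂h₁ ⇒ λ = E₂/(E₁h₂ − E₂h₁) = 2.2/(675 − 5.28) = 0.003285 per s.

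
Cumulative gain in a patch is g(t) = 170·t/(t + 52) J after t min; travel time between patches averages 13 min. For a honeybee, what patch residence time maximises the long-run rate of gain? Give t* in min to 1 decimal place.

By the marginal value theorem, leave when the instantaneous gain rate g'(t) equals the habitat-wide average g(t)/(T + t).
g'(t) = 170·52/(t + 52)². Setting 170·52/(t+52)² = 170t/[(t+52)(13+t)] gives 52(13+t) = t(t+52), so t² = 52×13 = 676.
t* = √676 = 26 min.

26.0 min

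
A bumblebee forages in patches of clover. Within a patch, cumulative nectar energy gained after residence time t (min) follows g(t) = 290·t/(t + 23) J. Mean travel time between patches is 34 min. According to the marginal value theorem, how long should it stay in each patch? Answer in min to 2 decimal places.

27.96 min

Maximise g(t)/(T+t): set derivative to zero → g'(t)(T+t) = g(t).
g'(t) = 290·23/(t + 23)². Setting 290·23/(t+23)² = 290t/[(t+23)(34+t)] gives 23(34+t) = t(t+23), so t² = 23×34 = 782.
t* = √782 = 27.96 min.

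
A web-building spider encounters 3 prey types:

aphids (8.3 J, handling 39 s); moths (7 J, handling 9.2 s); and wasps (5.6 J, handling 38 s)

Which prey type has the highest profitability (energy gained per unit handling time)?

moths

In descending order of E/h:
moths: 7/9.2 = 0.761 J/s
aphids: 8.3/39 = 0.213 J/s
wasps: 5.6/38 = 0.147 J/s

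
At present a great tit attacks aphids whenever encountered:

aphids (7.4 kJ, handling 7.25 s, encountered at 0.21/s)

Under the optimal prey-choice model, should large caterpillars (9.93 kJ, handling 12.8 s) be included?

Current rate: (0.21×7.4)/(1 + 0.21×7.25) = 0.6161 kJ/s.
Profitability of large caterpillars: 9.93/12.8 = 0.7758 kJ/s.
0.7758 > 0.6161, so adding large caterpillars raises the average — include it.

Yes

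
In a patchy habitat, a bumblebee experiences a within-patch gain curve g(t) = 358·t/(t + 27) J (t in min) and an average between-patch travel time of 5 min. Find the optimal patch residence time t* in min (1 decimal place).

Maximise g(t)/(T+t): set derivative to zero → g'(t)(T+t) = g(t).
g'(t) = 358·27/(t + 27)². Setting 358·27/(t+27)² = 358t/[(t+27)(5+t)] gives 27(5+t) = t(t+27), so t² = 27×5 = 135.
t* = √135 = 11.62 min.

11.6 min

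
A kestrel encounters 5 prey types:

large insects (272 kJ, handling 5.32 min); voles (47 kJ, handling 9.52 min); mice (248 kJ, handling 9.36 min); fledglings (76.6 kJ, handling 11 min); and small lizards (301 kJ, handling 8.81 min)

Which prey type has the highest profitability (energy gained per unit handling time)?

In descending order of E/h:
large insects: 272/5.32 = 51.1 kJ/min
small lizards: 301/8.81 = 34.2 kJ/min
mice: 248/9.36 = 26.5 kJ/min
fledglings: 76.6/11 = 6.96 kJ/min
voles: 47/9.52 = 4.94 kJ/min

large insects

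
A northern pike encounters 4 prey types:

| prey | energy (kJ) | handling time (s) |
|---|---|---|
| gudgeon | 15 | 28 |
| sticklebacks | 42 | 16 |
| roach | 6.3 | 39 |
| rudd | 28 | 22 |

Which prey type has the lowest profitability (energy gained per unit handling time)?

roach

Profitability E/h (kJ/s): gudgeon = 15/28 = 0.536, sticklebacks = 42/16 = 2.62, roach = 6.3/39 = 0.162, rudd = 28/22 = 1.27.
Ranked: sticklebacks > rudd > gudgeon > roach.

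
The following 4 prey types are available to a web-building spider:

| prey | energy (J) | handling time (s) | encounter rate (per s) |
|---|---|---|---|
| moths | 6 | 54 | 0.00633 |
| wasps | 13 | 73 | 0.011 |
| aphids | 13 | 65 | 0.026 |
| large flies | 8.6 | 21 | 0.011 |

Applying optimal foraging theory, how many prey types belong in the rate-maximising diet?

3

Profitabilities (E/h, J/s): large flies 0.41, aphids 0.2, wasps 0.178, moths 0.111. Add prey in this order while the next type's profitability exceeds the intake rate on those already taken.
Rate on top 1: 0.07685. aphids: 0.2 > 0.07685 → include.
Rate on top 2: 0.1481. wasps: 0.178 > 0.1481 → include.
Rate on top 3: 0.1546. moths: 0.111 < 0.1546 → exclude; stop.
Optimal diet: large flies, aphids, wasps — 3 of 4 types.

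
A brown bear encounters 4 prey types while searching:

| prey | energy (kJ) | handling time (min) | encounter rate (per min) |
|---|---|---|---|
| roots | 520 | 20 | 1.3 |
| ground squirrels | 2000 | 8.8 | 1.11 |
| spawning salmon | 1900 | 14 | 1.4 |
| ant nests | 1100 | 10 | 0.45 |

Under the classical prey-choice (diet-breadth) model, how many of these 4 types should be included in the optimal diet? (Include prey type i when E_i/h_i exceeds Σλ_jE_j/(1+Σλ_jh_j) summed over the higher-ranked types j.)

1

Profitabilities (E/h, kJ/min): ground squirrels 227, spawning salmon 136, ant nests 110, roots 26. Add prey in this order while the next type's profitability exceeds the intake rate on those already taken.
Rate on top 1: 206.2. spawning salmon: 136 < 206.2 → exclude; stop.
Optimal diet: ground squirrels — 1 of 4 types.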